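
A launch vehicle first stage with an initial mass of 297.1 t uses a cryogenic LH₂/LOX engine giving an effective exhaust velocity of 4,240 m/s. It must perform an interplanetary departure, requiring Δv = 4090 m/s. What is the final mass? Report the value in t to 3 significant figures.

final mass ≈ 113 t

m₀/m_f = exp(Δv / v_e) = exp(4090 / 4240.0) = exp(0.9646) = 2.6238.
m_f = m₀ / 2.6238 = 297.1 / 2.6238 = 113.233 t.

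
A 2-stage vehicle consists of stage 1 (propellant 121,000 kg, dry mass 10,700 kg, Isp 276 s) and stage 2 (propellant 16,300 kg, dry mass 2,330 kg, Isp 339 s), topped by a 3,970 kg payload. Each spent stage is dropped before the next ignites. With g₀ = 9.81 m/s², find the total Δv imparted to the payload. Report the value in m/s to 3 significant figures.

Δv ≈ 8400 m/s

Ignition mass of stage 1 = 121,000+10,700 + 16,300+2,330 + 3,970 = 154,300 kg.
Stage 1: m₀ = 154,300 kg, m_f = 154,300 − 121,000 = 33,300 kg; Δv = 276×9.81×ln(4.634) = 2707.6×1.5333 ≈ 4152 m/s.
Stage 2: m₀ = 22,600 kg, m_f = 22,600 − 16,300 = 6,300 kg; Δv = 339×9.81×ln(3.587) = 3325.6×1.2774 ≈ 4248 m/s.
Total Δv = 4152 + 4248 = 8400 m/s.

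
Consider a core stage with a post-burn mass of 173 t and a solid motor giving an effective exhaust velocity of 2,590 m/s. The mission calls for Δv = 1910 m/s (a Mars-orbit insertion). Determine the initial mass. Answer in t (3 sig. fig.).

m₀/m_f = exp(Δv / v_e) = exp(1910 / 2590.0) = exp(0.7375) = 2.0906.
m₀ = m_f × 2.0906 = 173 × 2.0906 = 361.674 t.

initial mass ≈ 362 t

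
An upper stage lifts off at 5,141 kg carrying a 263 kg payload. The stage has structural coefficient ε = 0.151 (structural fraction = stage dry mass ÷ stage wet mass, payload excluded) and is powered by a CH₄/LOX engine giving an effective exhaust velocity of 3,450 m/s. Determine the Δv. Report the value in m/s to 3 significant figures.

Stage wet mass = m₀ − payload = 5,141 − 263 = 4,878 kg.
Stage dry mass = ε × stage wet mass = 0.151 × 4,878 = 736.578 kg.
Burnout mass m_f = stage dry + payload = 736.578 + 263 = 999.578 kg.
Rocket equation: Δv = v_e · ln(5,141/999.578) = 3450.0 × ln(5.143) = 3450.0 × 1.6377 ≈ 5650 m/s.

Δv ≈ 5650 m/s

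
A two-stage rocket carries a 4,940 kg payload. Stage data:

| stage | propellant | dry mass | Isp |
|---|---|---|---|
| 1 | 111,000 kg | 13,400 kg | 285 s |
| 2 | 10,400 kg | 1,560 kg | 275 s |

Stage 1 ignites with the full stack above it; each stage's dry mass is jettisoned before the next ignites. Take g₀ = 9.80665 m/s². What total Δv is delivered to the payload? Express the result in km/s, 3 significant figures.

Δv ≈ 6.88 km/s

Ignition mass of stage 1 = 111,000+13,400 + 10,400+1,560 + 4,940 = 141,300 kg.
Stage 1: m₀ = 141,300 kg, m_f = 141,300 − 111,000 = 30,300 kg; Δv = 285×9.80665×ln(4.663) = 2794.9×1.5397 ≈ 4303 m/s.
Stage 2: m₀ = 16,900 kg, m_f = 16,900 − 10,400 = 6,500 kg; Δv = 275×9.80665×ln(2.6) = 2696.8×0.9555 ≈ 2577 m/s.
Total Δv = 4303 + 2577 = 6880 m/s.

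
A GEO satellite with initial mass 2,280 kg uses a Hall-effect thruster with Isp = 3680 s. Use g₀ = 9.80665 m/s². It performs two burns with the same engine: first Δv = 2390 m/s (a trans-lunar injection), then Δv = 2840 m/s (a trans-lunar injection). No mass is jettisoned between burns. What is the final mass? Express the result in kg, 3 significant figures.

v_e = Isp · g₀ = 3680 × 9.80665 = 36088.5 m/s.
After the first burn: m = 2280 × exp(−2390/36088.5) = 2280 × 0.93592 = 2,133.9 kg.
After the second burn: m = 2,133.9 × exp(−2840/36088.5) = 2,133.9 × 0.92432 = 1,972.41 kg.

final mass ≈ 1970 kg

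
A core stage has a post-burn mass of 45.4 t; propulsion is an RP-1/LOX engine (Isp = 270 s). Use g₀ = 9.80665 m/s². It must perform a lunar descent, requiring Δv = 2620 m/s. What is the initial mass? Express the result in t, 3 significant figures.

initial mass ≈ 122 t

v_e = Isp · g₀ = 270 × 9.80665 = 2647.8 m/s.
By the Tsiolkovsky rocket equation, m₀/m_f = exp(Δv / v_e) = exp(2620 / 2647.8) = exp(0.9895) = 2.6899.
m₀ = m_f × 2.6899 = 45.4 × 2.6899 = 122.121 t.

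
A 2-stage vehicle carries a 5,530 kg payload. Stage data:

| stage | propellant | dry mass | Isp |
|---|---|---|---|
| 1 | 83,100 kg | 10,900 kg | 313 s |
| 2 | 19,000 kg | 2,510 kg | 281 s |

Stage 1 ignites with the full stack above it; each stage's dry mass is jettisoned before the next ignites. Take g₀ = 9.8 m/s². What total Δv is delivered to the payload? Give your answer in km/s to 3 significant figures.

Δv ≈ 6.90 km/s

Ignition mass of stage 1 = 83,100+10,900 + 19,000+2,510 + 5,530 = 121,040 kg.
Stage 1: m₀ = 121,040 kg, m_f = 121,040 − 83,100 = 37,940 kg; Δv = 313×9.8×ln(3.19) = 3067.4×1.1601 ≈ 3559 m/s.
Stage 2: m₀ = 27,040 kg, m_f = 27,040 − 19,000 = 8,040 kg; Δv = 281×9.8×ln(3.363) = 2753.8×1.2129 ≈ 3340 m/s.
Total Δv = 3559 + 3340 = 6899 m/s.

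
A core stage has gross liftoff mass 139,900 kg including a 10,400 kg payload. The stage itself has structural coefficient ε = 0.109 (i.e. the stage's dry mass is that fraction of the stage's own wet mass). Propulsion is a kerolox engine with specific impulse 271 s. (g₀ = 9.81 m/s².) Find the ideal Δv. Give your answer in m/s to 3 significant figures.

Stage wet mass = m₀ − payload = 139,900 − 10,400 = 129,500 kg.
Stage dry mass = ε × stage wet mass = 0.109 × 129,500 = 14,115.5 kg.
Burnout mass m_f = stage dry + payload = 14,115.5 + 10,400 = 24,515.5 kg.
v_e = Isp · g₀ = 271 × 9.81 = 2658.5 m/s.
By the Tsiolkovsky rocket equation, Δv = v_e · ln(139,900/24,515.5) = 2658.5 × ln(5.707) = 2658.5 × 1.7416 ≈ 4630 m/s.

Δv ≈ 4630 m/s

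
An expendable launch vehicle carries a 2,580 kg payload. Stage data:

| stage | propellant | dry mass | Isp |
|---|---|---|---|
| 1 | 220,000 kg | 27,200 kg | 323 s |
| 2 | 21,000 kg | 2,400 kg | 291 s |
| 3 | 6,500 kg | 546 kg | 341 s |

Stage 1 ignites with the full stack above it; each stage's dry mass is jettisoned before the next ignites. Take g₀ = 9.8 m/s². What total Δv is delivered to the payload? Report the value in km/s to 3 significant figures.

Ignition mass of stage 1 = 220,000+27,200 + 21,000+2,400 + 6,500+546 + 2,580 = 280,226 kg.
Stage 1: m₀ = 280,226 kg, m_f = 280,226 − 220,000 = 60,226 kg; Δv = 323×9.8×ln(4.653) = 3165.4×1.5375 ≈ 4867 m/s.
Stage 2: m₀ = 33,026 kg, m_f = 33,026 − 21,000 = 12,026 kg; Δv = 291×9.8×ln(2.746) = 2851.8×1.0102 ≈ 2881 m/s.
Stage 3: m₀ = 9,626 kg, m_f = 9,626 − 6,500 = 3,126 kg; Δv = 341×9.8×ln(3.079) = 3341.8×1.1247 ≈ 3759 m/s.
Total Δv = 4867 + 2881 + 3759 = 11507 m/s.

Δv ≈ 11.5 km/s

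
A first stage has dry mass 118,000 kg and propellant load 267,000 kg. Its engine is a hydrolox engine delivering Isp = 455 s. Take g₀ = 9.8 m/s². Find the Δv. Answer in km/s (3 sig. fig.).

v_e = Isp · g₀ = 455 × 9.8 = 4459.0 m/s.
m₀ = m_dry + m_prop = 118,000 + 267,000 = 385,000 kg.
Rocket equation: Δv = v_e · ln(m₀/m_f) = 4459.0 × ln(3.263) = 4459.0 × 1.1826 ≈ 5273.0 m/s.

Δv ≈ 5.27 km/s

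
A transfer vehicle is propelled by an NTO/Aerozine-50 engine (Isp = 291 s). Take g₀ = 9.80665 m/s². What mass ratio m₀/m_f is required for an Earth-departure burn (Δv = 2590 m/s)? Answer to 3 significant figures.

v_e = Isp · g₀ = 291 × 9.80665 = 2853.7 m/s.
By the Tsiolkovsky rocket equation, m₀/m_f = exp(Δv / v_e) = exp(2590 / 2853.7) = exp(0.9076) = 2.4783.

mass ratio ≈ 2.48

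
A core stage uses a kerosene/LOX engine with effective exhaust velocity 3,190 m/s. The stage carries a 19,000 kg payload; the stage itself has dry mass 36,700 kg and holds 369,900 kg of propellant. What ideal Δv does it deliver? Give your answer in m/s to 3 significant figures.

m₀ = payload + dry + propellant = 19,000 + 36,700 + 369,900 = 425,600 kg.
m_f = payload + dry = 19,000 + 36,700 = 55,700 kg.
Δv = v_e · ln(m₀/m_f) = 3190.0 × ln(7.641) = 3190.0 × 2.0335 ≈ 6486.9 m/s.

Δv ≈ 6490 m/s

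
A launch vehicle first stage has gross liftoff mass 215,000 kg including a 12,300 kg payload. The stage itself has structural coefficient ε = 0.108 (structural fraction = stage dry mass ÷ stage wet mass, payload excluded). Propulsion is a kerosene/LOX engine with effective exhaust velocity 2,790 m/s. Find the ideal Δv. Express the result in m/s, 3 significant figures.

Δv ≈ 5130 m/s

Stage wet mass = m₀ − payload = 215,000 − 12,300 = 202,700 kg.
Stage dry mass = ε × stage wet mass = 0.108 × 202,700 = 21,891.6 kg.
Burnout mass m_f = stage dry + payload = 21,891.6 + 12,300 = 34,191.6 kg.
From the ideal rocket equation, Δv = v_e · ln(215,000/34,191.6) = 2790.0 × ln(6.288) = 2790.0 × 1.8387 ≈ 5130 m/s.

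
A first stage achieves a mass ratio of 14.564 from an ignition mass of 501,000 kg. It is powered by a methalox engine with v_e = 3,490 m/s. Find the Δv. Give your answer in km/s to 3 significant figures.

Δv = v_e · ln(14.564) = 3490.0 × 2.6786 ≈ 9348.1 m/s.

Δv ≈ 9.35 km/s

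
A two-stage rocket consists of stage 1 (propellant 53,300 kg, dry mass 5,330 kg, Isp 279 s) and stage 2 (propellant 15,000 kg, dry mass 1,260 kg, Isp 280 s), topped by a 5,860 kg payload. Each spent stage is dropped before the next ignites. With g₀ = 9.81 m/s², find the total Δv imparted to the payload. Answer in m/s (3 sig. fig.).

Ignition mass of stage 1 = 53,300+5,330 + 15,000+1,260 + 5,860 = 80,750 kg.
Stage 1: m₀ = 80,750 kg, m_f = 80,750 − 53,300 = 27,450 kg; Δv = 279×9.81×ln(2.942) = 2737.0×1.0790 ≈ 2953 m/s.
Stage 2: m₀ = 22,120 kg, m_f = 22,120 − 15,000 = 7,120 kg; Δv = 280×9.81×ln(3.107) = 2746.8×1.1336 ≈ 3114 m/s.
Total Δv = 2953 + 3114 = 6067 m/s.

Δv ≈ 6070 m/s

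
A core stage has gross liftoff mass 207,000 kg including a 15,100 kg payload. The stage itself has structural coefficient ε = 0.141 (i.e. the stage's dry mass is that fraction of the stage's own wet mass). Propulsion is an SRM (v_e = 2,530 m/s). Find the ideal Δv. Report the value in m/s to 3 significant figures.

Δv ≈ 4030 m/s

Stage wet mass = m₀ − payload = 207,000 − 15,100 = 191,900 kg.
Stage dry mass = ε × stage wet mass = 0.141 × 191,900 = 27,057.9 kg.
Burnout mass m_f = stage dry + payload = 27,057.9 + 15,100 = 42,157.9 kg.
From the ideal rocket equation, Δv = v_e · ln(207,000/42,157.9) = 2530.0 × ln(4.91) = 2530.0 × 1.5913 ≈ 4026 m/s.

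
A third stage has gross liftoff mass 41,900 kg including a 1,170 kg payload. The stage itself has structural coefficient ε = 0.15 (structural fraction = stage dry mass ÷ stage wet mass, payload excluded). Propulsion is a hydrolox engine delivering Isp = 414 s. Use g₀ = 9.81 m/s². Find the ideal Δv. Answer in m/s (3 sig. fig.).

Stage wet mass = m₀ − payload = 41,900 − 1,170 = 40,730 kg.
Stage dry mass = ε × stage wet mass = 0.15 × 40,730 = 6,109.5 kg.
Burnout mass m_f = stage dry + payload = 6,109.5 + 1,170 = 7,279.5 kg.
v_e = Isp · g₀ = 414 × 9.81 = 4061.3 m/s.
From the ideal rocket equation, Δv = v_e · ln(41,900/7,279.5) = 4061.3 × ln(5.756) = 4061.3 × 1.7502 ≈ 7108 m/s.

Δv ≈ 7110 m/s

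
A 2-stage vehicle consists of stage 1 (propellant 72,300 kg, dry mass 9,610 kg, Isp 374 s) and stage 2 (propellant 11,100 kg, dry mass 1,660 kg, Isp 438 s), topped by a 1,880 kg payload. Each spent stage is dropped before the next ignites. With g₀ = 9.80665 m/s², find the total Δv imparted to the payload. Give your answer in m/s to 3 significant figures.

Δv ≈ 11200 m/s

Ignition mass of stage 1 = 72,300+9,610 + 11,100+1,660 + 1,880 = 96,550 kg.
Stage 1: m₀ = 96,550 kg, m_f = 96,550 − 72,300 = 24,250 kg; Δv = 374×9.80665×ln(3.981) = 3667.7×1.3816 ≈ 5067 m/s.
Stage 2: m₀ = 14,640 kg, m_f = 14,640 − 11,100 = 3,540 kg; Δv = 438×9.80665×ln(4.136) = 4295.3×1.4196 ≈ 6098 m/s.
Total Δv = 5067 + 6098 = 11165 m/s.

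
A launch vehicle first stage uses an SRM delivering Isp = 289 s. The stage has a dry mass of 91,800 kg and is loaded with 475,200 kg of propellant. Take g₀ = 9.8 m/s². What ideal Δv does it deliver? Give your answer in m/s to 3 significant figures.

Δv ≈ 5160 m/s

v_e = Isp · g₀ = 289 × 9.8 = 2832.2 m/s.
m₀ = m_dry + m_prop = 91,800 + 475,200 = 567,000 kg.
Δv = v_e · ln(m₀/m_f) = 2832.2 × ln(6.176) = 2832.2 × 1.8207 ≈ 5156.7 m/s.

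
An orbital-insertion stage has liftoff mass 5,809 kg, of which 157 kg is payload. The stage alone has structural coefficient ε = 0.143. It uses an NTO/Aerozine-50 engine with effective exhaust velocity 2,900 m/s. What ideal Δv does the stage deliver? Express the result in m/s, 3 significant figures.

Stage wet mass = m₀ − payload = 5,809 − 157 = 5,652 kg.
Stage dry mass = ε × stage wet mass = 0.143 × 5,652 = 808.236 kg.
Burnout mass m_f = stage dry + payload = 808.236 + 157 = 965.236 kg.
Δv = v_e · ln(5,809/965.236) = 2900.0 × ln(6.018) = 2900.0 × 1.7948 ≈ 5205 m/s.

Δv ≈ 5200 m/s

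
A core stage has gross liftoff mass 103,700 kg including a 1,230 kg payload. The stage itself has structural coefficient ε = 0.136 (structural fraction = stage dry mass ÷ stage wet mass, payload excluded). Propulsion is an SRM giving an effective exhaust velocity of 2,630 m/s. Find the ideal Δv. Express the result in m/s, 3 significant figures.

Stage wet mass = m₀ − payload = 103,700 − 1,230 = 102,470 kg.
Stage dry mass = ε × stage wet mass = 0.136 × 102,470 = 13,935.9 kg.
Burnout mass m_f = stage dry + payload = 13,935.9 + 1,230 = 15,165.9 kg.
Δv = v_e · ln(103,700/15,165.9) = 2630.0 × ln(6.838) = 2630.0 × 1.9225 ≈ 5056 m/s.

Δv ≈ 5060 m/s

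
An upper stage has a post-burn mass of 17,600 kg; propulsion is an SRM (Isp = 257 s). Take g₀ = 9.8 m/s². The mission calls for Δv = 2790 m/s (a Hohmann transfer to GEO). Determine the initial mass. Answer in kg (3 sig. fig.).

initial mass ≈ 53300 kg

v_e = Isp · g₀ = 257 × 9.8 = 2518.6 m/s.
From the ideal rocket equation, m₀/m_f = exp(Δv / v_e) = exp(2790 / 2518.6) = exp(1.1078) = 3.0276.
m₀ = m_f × 3.0276 = 17,600 × 3.0276 = 53,285.8 kg.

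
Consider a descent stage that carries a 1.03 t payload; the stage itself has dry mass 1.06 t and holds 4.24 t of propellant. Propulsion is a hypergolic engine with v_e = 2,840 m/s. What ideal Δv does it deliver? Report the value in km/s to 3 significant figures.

m₀ = payload + dry + propellant = 1.03 + 1.06 + 4.24 = 6.33 t.
m_f = payload + dry = 1.03 + 1.06 = 2.09 t.
Δv = v_e · ln(m₀/m_f) = 2840.0 × ln(3.029) = 2840.0 × 1.1081 ≈ 3147.1 m/s.

Δv ≈ 3.15 km/s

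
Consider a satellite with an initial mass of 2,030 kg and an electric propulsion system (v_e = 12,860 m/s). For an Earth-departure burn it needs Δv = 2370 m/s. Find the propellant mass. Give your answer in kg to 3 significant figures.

propellant mass ≈ 342 kg

Using Δv = v_e ln(m₀/m_f): m₀/m_f = exp(Δv / v_e) = exp(2370 / 12860.0) = exp(0.1843) = 1.2024.
m_f = 2,030 / 1.2024 = 1,688.29 kg, so propellant = m₀ − m_f = 2,030 − 1,688.29 = 341.71 kg.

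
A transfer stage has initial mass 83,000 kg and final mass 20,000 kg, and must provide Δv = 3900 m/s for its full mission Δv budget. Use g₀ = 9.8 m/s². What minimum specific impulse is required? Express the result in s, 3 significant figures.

ln(m₀/m_f) = ln(83000/20000) = ln(4.15) = 1.4231.
v_e = Δv / ln(m₀/m_f) = 3900 / 1.4231 = 2740.5 m/s.
Isp = v_e / g₀ = 2740.5 / 9.8 = 279.6 s.

Isp ≈ 280 s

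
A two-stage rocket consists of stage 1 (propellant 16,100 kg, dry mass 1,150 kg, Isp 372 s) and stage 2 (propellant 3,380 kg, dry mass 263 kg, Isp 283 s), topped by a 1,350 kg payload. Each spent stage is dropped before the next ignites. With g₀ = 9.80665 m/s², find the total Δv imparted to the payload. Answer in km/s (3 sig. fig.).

Δv ≈ 7.83 km/s

Ignition mass of stage 1 = 16,100+1,150 + 3,380+263 + 1,350 = 22,243 kg.
Stage 1: m₀ = 22,243 kg, m_f = 22,243 − 16,100 = 6,143 kg; Δv = 372×9.80665×ln(3.621) = 3648.1×1.2867 ≈ 4694 m/s.
Stage 2: m₀ = 4,993 kg, m_f = 4,993 − 3,380 = 1,613 kg; Δv = 283×9.80665×ln(3.095) = 2775.3×1.1299 ≈ 3136 m/s.
Total Δv = 4694 + 3136 = 7830 m/s.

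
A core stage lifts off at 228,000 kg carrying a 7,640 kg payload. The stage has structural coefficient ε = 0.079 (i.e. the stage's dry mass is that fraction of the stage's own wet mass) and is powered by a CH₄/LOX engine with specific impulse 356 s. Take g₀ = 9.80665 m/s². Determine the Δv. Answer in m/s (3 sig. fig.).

Stage wet mass = m₀ − payload = 228,000 − 7,640 = 220,360 kg.
Stage dry mass = ε × stage wet mass = 0.079 × 220,360 = 17,408.4 kg.
Burnout mass m_f = stage dry + payload = 17,408.4 + 7,640 = 25,048.4 kg.
v_e = Isp · g₀ = 356 × 9.80665 = 3491.2 m/s.
By the Tsiolkovsky rocket equation, Δv = v_e · ln(228,000/25,048.4) = 3491.2 × ln(9.102) = 3491.2 × 2.2085 ≈ 7710 m/s.

Δv ≈ 7710 m/s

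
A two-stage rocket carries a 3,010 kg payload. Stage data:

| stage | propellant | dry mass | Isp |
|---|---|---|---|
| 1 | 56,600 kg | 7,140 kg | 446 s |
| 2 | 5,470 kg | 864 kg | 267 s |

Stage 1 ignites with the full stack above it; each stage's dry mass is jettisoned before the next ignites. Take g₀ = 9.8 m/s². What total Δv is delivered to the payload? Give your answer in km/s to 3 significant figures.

Ignition mass of stage 1 = 56,600+7,140 + 5,470+864 + 3,010 = 73,084 kg.
Stage 1: m₀ = 73,084 kg, m_f = 73,084 − 56,600 = 16,484 kg; Δv = 446×9.8×ln(4.434) = 4370.8×1.4892 ≈ 6509 m/s.
Stage 2: m₀ = 9,344 kg, m_f = 9,344 − 5,470 = 3,874 kg; Δv = 267×9.8×ln(2.412) = 2616.6×0.8804 ≈ 2304 m/s.
Total Δv = 6509 + 2304 = 8813 m/s.

Δv ≈ 8.81 km/s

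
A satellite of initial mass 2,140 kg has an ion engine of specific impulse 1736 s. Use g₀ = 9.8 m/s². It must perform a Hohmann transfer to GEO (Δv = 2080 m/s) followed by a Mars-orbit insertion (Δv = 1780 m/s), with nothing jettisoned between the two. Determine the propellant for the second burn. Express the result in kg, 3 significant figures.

v_e = Isp · g₀ = 1736 × 9.8 = 17012.8 m/s.
After the first burn: m = 2140 × exp(−2080/17012.8) = 2140 × 0.88492 = 1,893.73 kg.
After the second burn: m = 1,893.73 × exp(−1780/17012.8) = 1,893.73 × 0.90066 = 1,705.61 kg.
Second-burn propellant = 1,893.73 − 1,705.61 = 188.12 kg.

propellant for the second burn ≈ 188 kg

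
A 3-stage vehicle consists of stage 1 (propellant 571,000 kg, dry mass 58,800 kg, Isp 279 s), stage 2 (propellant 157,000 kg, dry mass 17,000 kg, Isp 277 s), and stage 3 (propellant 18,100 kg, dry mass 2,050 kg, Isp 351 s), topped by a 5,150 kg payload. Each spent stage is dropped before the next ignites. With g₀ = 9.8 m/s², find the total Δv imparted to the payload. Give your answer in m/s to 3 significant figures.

Δv ≈ 11700 m/s

Ignition mass of stage 1 = 571,000+58,800 + 157,000+17,000 + 18,100+2,050 + 5,150 = 829,100 kg.
Stage 1: m₀ = 829,100 kg, m_f = 829,100 − 571,000 = 258,100 kg; Δv = 279×9.8×ln(3.212) = 2734.2×1.1670 ≈ 3191 m/s.
Stage 2: m₀ = 199,300 kg, m_f = 199,300 − 157,000 = 42,300 kg; Δv = 277×9.8×ln(4.712) = 2714.6×1.5500 ≈ 4208 m/s.
Stage 3: m₀ = 25,300 kg, m_f = 25,300 − 18,100 = 7,200 kg; Δv = 351×9.8×ln(3.514) = 3439.8×1.2567 ≈ 4323 m/s.
Total Δv = 3191 + 4208 + 4323 = 11722 m/s.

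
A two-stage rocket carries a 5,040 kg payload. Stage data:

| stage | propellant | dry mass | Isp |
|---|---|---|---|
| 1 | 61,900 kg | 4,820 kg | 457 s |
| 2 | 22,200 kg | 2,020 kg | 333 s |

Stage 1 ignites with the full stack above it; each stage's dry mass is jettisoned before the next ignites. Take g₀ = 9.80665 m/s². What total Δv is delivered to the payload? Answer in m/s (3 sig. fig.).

Ignition mass of stage 1 = 61,900+4,820 + 22,200+2,020 + 5,040 = 95,980 kg.
Stage 1: m₀ = 95,980 kg, m_f = 95,980 − 61,900 = 34,080 kg; Δv = 457×9.80665×ln(2.816) = 4481.6×1.0354 ≈ 4640 m/s.
Stage 2: m₀ = 29,260 kg, m_f = 29,260 − 22,200 = 7,060 kg; Δv = 333×9.80665×ln(4.144) = 3265.6×1.4218 ≈ 4643 m/s.
Total Δv = 4640 + 4643 = 9283 m/s.

Δv ≈ 9280 m/s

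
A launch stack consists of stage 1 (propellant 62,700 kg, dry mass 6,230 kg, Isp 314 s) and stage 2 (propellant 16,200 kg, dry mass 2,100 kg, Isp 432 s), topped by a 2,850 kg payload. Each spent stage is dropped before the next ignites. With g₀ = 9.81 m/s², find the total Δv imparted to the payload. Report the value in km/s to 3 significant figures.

Ignition mass of stage 1 = 62,700+6,230 + 16,200+2,100 + 2,850 = 90,080 kg.
Stage 1: m₀ = 90,080 kg, m_f = 90,080 − 62,700 = 27,380 kg; Δv = 314×9.81×ln(3.29) = 3080.3×1.1909 ≈ 3668 m/s.
Stage 2: m₀ = 21,150 kg, m_f = 21,150 − 16,200 = 4,950 kg; Δv = 432×9.81×ln(4.273) = 4237.9×1.4523 ≈ 6155 m/s.
Total Δv = 3668 + 6155 = 9823 m/s.

Δv ≈ 9.82 km/s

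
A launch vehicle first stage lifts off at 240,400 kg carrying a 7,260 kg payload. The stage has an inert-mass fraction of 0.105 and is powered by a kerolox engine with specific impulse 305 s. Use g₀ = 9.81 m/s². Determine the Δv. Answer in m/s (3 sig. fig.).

Δv ≈ 6060 m/s

Stage wet mass = m₀ − payload = 240,400 − 7,260 = 233,140 kg.
Stage dry mass = ε × stage wet mass = 0.105 × 233,140 = 24,479.7 kg.
Burnout mass m_f = stage dry + payload = 24,479.7 + 7,260 = 31,739.7 kg.
v_e = Isp · g₀ = 305 × 9.81 = 2992.1 m/s.
Δv = v_e · ln(240,400/31,739.7) = 2992.1 × ln(7.574) = 2992.1 × 2.0247 ≈ 6058 m/s.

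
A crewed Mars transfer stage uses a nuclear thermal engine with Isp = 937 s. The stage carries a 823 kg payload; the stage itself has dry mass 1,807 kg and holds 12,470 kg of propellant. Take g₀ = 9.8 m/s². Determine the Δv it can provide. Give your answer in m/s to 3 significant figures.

Δv ≈ 16000 m/s

v_e = Isp · g₀ = 937 × 9.8 = 9182.6 m/s.
m₀ = payload + dry + propellant = 823 + 1,807 + 12,470 = 15,100 kg.
m_f = payload + dry = 823 + 1,807 = 2,630 kg.
Using Δv = v_e ln(m₀/m_f): Δv = v_e · ln(m₀/m_f) = 9182.6 × ln(5.741) = 9182.6 × 1.7477 ≈ 16048.5 m/s.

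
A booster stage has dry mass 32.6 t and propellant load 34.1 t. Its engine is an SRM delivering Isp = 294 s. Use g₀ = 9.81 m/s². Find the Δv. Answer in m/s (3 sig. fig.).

Δv ≈ 2060 m/s

v_e = Isp · g₀ = 294 × 9.81 = 2884.1 m/s.
m₀ = m_dry + m_prop = 32.6 + 34.1 = 66.7 t.
Δv = v_e · ln(m₀/m_f) = 2884.1 × ln(2.046) = 2884.1 × 0.7159 ≈ 2064.7 m/s.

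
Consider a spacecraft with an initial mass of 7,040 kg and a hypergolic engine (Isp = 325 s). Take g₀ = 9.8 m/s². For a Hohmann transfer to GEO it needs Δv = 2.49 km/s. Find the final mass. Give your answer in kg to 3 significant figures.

v_e = Isp · g₀ = 325 × 9.8 = 3185.0 m/s.
By the Tsiolkovsky rocket equation, m₀/m_f = exp(Δv / v_e) = exp(2490 / 3185.0) = exp(0.7818) = 2.1854.
m_f = m₀ / 2.1854 = 7,040 / 2.1854 = 3,221.38 kg.

final mass ≈ 3220 kg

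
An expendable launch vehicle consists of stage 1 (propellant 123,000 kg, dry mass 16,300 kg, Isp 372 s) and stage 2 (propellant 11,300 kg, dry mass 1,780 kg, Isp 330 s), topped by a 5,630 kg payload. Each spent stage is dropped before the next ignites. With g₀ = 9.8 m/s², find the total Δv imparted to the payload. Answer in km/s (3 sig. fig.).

Δv ≈ 8.49 km/s

Ignition mass of stage 1 = 123,000+16,300 + 11,300+1,780 + 5,630 = 158,010 kg.
Stage 1: m₀ = 158,010 kg, m_f = 158,010 − 123,000 = 35,010 kg; Δv = 372×9.8×ln(4.513) = 3645.6×1.5070 ≈ 5494 m/s.
Stage 2: m₀ = 18,710 kg, m_f = 18,710 − 11,300 = 7,410 kg; Δv = 330×9.8×ln(2.525) = 3234.0×0.9262 ≈ 2995 m/s.
Total Δv = 5494 + 2995 = 8489 m/s.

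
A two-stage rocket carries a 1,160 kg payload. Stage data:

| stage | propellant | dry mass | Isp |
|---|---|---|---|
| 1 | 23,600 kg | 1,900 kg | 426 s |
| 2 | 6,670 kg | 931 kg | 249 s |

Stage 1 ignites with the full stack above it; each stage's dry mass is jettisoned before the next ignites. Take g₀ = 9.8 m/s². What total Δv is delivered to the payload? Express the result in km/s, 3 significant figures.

Ignition mass of stage 1 = 23,600+1,900 + 6,670+931 + 1,160 = 34,261 kg.
Stage 1: m₀ = 34,261 kg, m_f = 34,261 − 23,600 = 10,661 kg; Δv = 426×9.8×ln(3.214) = 4174.8×1.1674 ≈ 4874 m/s.
Stage 2: m₀ = 8,761 kg, m_f = 8,761 − 6,670 = 2,091 kg; Δv = 249×9.8×ln(4.19) = 2440.2×1.4327 ≈ 3496 m/s.
Total Δv = 4874 + 3496 = 8370 m/s.

Δv ≈ 8.37 km/s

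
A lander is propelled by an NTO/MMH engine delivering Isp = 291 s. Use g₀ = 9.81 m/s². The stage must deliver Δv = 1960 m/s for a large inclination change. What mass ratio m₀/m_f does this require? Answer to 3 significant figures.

v_e = Isp · g₀ = 291 × 9.81 = 2854.7 m/s.
m₀/m_f = exp(Δv / v_e) = exp(1960 / 2854.7) = exp(0.6866) = 1.9869.

mass ratio ≈ 1.99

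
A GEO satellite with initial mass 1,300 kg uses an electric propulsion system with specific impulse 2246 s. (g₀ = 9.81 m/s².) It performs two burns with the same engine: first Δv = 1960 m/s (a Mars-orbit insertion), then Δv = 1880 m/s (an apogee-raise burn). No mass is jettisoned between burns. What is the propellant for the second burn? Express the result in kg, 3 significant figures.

v_e = Isp · g₀ = 2246 × 9.81 = 22033.3 m/s.
After the first burn: m = 1300 × exp(−1960/22033.3) = 1300 × 0.91489 = 1,189.36 kg.
After the second burn: m = 1,189.36 × exp(−1880/22033.3) = 1,189.36 × 0.91821 = 1,092.08 kg.
Second-burn propellant = 1,189.36 − 1,092.08 = 97.28 kg.

propellant for the second burn ≈ 97.3 kg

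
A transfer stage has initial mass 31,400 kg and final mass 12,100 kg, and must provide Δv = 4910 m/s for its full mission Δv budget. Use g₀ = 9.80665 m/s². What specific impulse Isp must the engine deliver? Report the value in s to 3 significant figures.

ln(m₀/m_f) = ln(31400/12100) = ln(2.595) = 0.9536.
v_e = Δv / ln(m₀/m_f) = 4910 / 0.9536 = 5148.9 m/s.
Isp = v_e / g₀ = 5148.9 / 9.80665 = 525.0 s.

Isp ≈ 525 s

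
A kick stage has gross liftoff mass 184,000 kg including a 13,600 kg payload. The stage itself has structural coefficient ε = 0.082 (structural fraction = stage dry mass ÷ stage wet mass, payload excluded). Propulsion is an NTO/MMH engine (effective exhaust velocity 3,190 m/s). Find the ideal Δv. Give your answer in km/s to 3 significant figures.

Stage wet mass = m₀ − payload = 184,000 − 13,600 = 170,400 kg.
Stage dry mass = ε × stage wet mass = 0.082 × 170,400 = 13,972.8 kg.
Burnout mass m_f = stage dry + payload = 13,972.8 + 13,600 = 27,572.8 kg.
From the ideal rocket equation, Δv = v_e · ln(184,000/27,572.8) = 3190.0 × ln(6.673) = 3190.0 × 1.8981 ≈ 6055 m/s.

Δv ≈ 6.05 km/s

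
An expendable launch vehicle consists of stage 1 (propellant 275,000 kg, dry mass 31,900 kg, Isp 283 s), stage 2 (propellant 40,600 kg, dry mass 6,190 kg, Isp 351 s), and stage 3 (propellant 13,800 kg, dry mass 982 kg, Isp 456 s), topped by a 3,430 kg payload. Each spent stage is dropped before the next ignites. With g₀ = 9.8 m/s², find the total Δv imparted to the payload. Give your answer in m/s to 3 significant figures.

Δv ≈ 13400 m/s

Ignition mass of stage 1 = 275,000+31,900 + 40,600+6,190 + 13,800+982 + 3,430 = 371,902 kg.
Stage 1: m₀ = 371,902 kg, m_f = 371,902 − 275,000 = 96,902 kg; Δv = 283×9.8×ln(3.838) = 2773.4×1.3449 ≈ 3730 m/s.
Stage 2: m₀ = 65,002 kg, m_f = 65,002 − 40,600 = 24,402 kg; Δv = 351×9.8×ln(2.664) = 3439.8×0.9798 ≈ 3370 m/s.
Stage 3: m₀ = 18,212 kg, m_f = 18,212 − 13,800 = 4,412 kg; Δv = 456×9.8×ln(4.128) = 4468.8×1.4178 ≈ 6336 m/s.
Total Δv = 3730 + 3370 + 6336 = 13436 m/s.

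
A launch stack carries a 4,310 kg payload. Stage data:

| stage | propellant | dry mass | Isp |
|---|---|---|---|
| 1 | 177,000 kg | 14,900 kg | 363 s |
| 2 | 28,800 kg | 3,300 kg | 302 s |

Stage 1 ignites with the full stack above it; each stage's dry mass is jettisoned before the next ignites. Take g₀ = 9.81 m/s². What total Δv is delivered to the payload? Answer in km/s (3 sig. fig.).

Ignition mass of stage 1 = 177,000+14,900 + 28,800+3,300 + 4,310 = 228,310 kg.
Stage 1: m₀ = 228,310 kg, m_f = 228,310 − 177,000 = 51,310 kg; Δv = 363×9.81×ln(4.45) = 3561.0×1.4928 ≈ 5316 m/s.
Stage 2: m₀ = 36,410 kg, m_f = 36,410 − 28,800 = 7,610 kg; Δv = 302×9.81×ln(4.784) = 2962.6×1.5654 ≈ 4638 m/s.
Total Δv = 5316 + 4638 = 9954 m/s.

Δv ≈ 9.95 km/s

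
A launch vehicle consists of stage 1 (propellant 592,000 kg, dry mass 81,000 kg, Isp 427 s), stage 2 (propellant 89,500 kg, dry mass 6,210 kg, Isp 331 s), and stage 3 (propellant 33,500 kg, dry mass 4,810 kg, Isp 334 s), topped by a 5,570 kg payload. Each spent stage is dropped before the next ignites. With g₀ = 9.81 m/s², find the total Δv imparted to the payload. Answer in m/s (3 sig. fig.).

Ignition mass of stage 1 = 592,000+81,000 + 89,500+6,210 + 33,500+4,810 + 5,570 = 812,590 kg.
Stage 1: m₀ = 812,590 kg, m_f = 812,590 − 592,000 = 220,590 kg; Δv = 427×9.81×ln(3.684) = 4188.9×1.3039 ≈ 5462 m/s.
Stage 2: m₀ = 139,590 kg, m_f = 139,590 − 89,500 = 50,090 kg; Δv = 331×9.81×ln(2.787) = 3247.1×1.0249 ≈ 3328 m/s.
Stage 3: m₀ = 43,880 kg, m_f = 43,880 − 33,500 = 10,380 kg; Δv = 334×9.81×ln(4.227) = 3276.5×1.4416 ≈ 4723 m/s.
Total Δv = 5462 + 3328 + 4723 = 13513 m/s.

Δv ≈ 13500 m/s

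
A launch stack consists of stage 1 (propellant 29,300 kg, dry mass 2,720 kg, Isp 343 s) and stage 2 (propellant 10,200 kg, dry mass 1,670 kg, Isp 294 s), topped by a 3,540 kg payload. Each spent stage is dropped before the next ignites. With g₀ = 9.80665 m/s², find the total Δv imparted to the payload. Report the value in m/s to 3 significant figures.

Δv ≈ 6360 m/s

Ignition mass of stage 1 = 29,300+2,720 + 10,200+1,670 + 3,540 = 47,430 kg.
Stage 1: m₀ = 47,430 kg, m_f = 47,430 − 29,300 = 18,130 kg; Δv = 343×9.80665×ln(2.616) = 3363.7×0.9617 ≈ 3235 m/s.
Stage 2: m₀ = 15,410 kg, m_f = 15,410 − 10,200 = 5,210 kg; Δv = 294×9.80665×ln(2.958) = 2883.2×1.0844 ≈ 3127 m/s.
Total Δv = 3235 + 3127 = 6362 m/s.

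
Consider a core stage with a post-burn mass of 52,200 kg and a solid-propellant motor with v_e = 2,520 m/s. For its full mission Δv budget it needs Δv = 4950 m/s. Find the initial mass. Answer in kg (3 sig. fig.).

initial mass ≈ 372000 kg

m₀/m_f = exp(Δv / v_e) = exp(4950 / 2520.0) = exp(1.9643) = 7.1298.
m₀ = m_f × 7.1298 = 52,200 × 7.1298 = 372,176 kg.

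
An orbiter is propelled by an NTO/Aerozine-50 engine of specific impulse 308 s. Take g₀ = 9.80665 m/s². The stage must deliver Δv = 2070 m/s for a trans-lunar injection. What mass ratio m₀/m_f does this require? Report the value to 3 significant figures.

mass ratio ≈ 1.98

v_e = Isp · g₀ = 308 × 9.80665 = 3020.4 m/s.
Rocket equation: m₀/m_f = exp(Δv / v_e) = exp(2070 / 3020.4) = exp(0.6853) = 1.9844.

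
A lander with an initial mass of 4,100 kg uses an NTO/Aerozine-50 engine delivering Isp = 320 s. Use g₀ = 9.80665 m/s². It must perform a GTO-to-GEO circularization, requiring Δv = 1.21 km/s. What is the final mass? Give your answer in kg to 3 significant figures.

final mass ≈ 2790 kg

v_e = Isp · g₀ = 320 × 9.80665 = 3138.1 m/s.
m₀/m_f = exp(Δv / v_e) = exp(1210 / 3138.1) = exp(0.3856) = 1.4705.
m_f = m₀ / 1.4705 = 4,100 / 1.4705 = 2,788.17 kg.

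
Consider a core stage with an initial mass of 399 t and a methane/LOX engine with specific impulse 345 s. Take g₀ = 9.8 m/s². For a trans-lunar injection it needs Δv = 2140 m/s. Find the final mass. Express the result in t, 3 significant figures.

final mass ≈ 212 t

v_e = Isp · g₀ = 345 × 9.8 = 3381.0 m/s.
m₀/m_f = exp(Δv / v_e) = exp(2140 / 3381.0) = exp(0.6329) = 1.8832.
m_f = m₀ / 1.8832 = 399 / 1.8832 = 211.873 t.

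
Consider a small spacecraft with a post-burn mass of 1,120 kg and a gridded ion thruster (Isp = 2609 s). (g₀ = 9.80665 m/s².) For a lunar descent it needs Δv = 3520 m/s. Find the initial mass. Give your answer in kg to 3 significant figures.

initial mass ≈ 1290 kg

v_e = Isp · g₀ = 2609 × 9.80665 = 25585.5 m/s.
By the Tsiolkovsky rocket equation, m₀/m_f = exp(Δv / v_e) = exp(3520 / 25585.5) = exp(0.1376) = 1.1475.
m₀ = m_f × 1.1475 = 1,120 × 1.1475 = 1,285.2 kg.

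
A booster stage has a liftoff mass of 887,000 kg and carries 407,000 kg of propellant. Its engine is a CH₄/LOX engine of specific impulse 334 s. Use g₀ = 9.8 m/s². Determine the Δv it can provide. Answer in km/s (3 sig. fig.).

v_e = Isp · g₀ = 334 × 9.8 = 3273.2 m/s.
m_f = m₀ − m_prop = 887,000 − 407,000 = 480,000 kg.
From the ideal rocket equation, Δv = v_e · ln(m₀/m_f) = 3273.2 × ln(1.848) = 3273.2 × 0.6141 ≈ 2009.9 m/s.

Δv ≈ 2.01 km/s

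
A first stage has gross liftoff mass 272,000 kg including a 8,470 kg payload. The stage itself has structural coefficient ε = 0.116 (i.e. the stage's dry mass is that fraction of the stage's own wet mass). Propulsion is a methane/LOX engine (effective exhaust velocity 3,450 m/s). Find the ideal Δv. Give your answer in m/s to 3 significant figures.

Stage wet mass = m₀ − payload = 272,000 − 8,470 = 263,530 kg.
Stage dry mass = ε × stage wet mass = 0.116 × 263,530 = 30,569.5 kg.
Burnout mass m_f = stage dry + payload = 30,569.5 + 8,470 = 39,039.5 kg.
Δv = v_e · ln(272,000/39,039.5) = 3450.0 × ln(6.967) = 3450.0 × 1.9412 ≈ 6697 m/s.

Δv ≈ 6700 m/s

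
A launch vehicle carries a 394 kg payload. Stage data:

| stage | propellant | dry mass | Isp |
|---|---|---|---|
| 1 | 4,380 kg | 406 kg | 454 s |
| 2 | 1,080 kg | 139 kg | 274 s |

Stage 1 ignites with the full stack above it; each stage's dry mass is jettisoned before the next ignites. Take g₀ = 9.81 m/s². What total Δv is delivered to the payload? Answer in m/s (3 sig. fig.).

Ignition mass of stage 1 = 4,380+406 + 1,080+139 + 394 = 6,399 kg.
Stage 1: m₀ = 6,399 kg, m_f = 6,399 − 4,380 = 2,019 kg; Δv = 454×9.81×ln(3.169) = 4453.7×1.1535 ≈ 5138 m/s.
Stage 2: m₀ = 1,613 kg, m_f = 1,613 − 1,080 = 533 kg; Δv = 274×9.81×ln(3.026) = 2687.9×1.1073 ≈ 2976 m/s.
Total Δv = 5138 + 2976 = 8114 m/s.

Δv ≈ 8110 m/s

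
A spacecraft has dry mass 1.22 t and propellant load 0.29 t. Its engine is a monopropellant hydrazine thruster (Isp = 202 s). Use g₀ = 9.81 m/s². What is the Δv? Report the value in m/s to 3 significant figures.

Δv ≈ 423 m/s

v_e = Isp · g₀ = 202 × 9.81 = 1981.6 m/s.
m₀ = m_dry + m_prop = 1.22 + 0.29 = 1.51 t.
Using Δv = v_e ln(m₀/m_f): Δv = v_e · ln(m₀/m_f) = 1981.6 × ln(1.238) = 1981.6 × 0.2133 ≈ 422.6 m/s.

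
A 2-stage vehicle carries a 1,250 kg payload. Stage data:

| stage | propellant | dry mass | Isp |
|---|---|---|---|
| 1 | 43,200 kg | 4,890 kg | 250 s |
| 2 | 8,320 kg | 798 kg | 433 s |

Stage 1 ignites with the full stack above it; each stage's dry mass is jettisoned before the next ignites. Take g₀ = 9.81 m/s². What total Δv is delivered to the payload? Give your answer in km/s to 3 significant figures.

Ignition mass of stage 1 = 43,200+4,890 + 8,320+798 + 1,250 = 58,458 kg.
Stage 1: m₀ = 58,458 kg, m_f = 58,458 − 43,200 = 15,258 kg; Δv = 250×9.81×ln(3.831) = 2452.5×1.3432 ≈ 3294 m/s.
Stage 2: m₀ = 10,368 kg, m_f = 10,368 − 8,320 = 2,048 kg; Δv = 433×9.81×ln(5.062) = 4247.7×1.6219 ≈ 6889 m/s.
Total Δv = 3294 + 6889 = 10183 m/s.

Δv ≈ 10.2 km/s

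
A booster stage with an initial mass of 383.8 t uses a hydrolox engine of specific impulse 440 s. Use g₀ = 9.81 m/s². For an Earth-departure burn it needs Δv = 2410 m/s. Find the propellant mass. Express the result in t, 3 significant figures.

v_e = Isp · g₀ = 440 × 9.81 = 4316.4 m/s.
Rocket equation: m₀/m_f = exp(Δv / v_e) = exp(2410 / 4316.4) = exp(0.5583) = 1.7478.
m_f = 383.8 / 1.7478 = 219.59 t, so propellant = m₀ − m_f = 383.8 − 219.59 = 164.21 t.

propellant mass ≈ 164 t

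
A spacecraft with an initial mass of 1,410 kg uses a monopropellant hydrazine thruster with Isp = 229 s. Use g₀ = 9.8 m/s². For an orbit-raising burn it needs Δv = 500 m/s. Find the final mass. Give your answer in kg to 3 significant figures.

final mass ≈ 1130 kg

v_e = Isp · g₀ = 229 × 9.8 = 2244.2 m/s.
Rocket equation: m₀/m_f = exp(Δv / v_e) = exp(500 / 2244.2) = exp(0.2228) = 1.2496.
m_f = m₀ / 1.2496 = 1,410 / 1.2496 = 1,128.36 kg.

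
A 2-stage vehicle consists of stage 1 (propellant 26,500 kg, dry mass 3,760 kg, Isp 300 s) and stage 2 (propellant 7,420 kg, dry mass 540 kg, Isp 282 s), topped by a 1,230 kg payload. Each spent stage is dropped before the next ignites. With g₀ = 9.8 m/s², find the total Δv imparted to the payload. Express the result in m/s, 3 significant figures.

Ignition mass of stage 1 = 26,500+3,760 + 7,420+540 + 1,230 = 39,450 kg.
Stage 1: m₀ = 39,450 kg, m_f = 39,450 − 26,500 = 12,950 kg; Δv = 300×9.8×ln(3.046) = 2940.0×1.1139 ≈ 3275 m/s.
Stage 2: m₀ = 9,190 kg, m_f = 9,190 − 7,420 = 1,770 kg; Δv = 282×9.8×ln(5.192) = 2763.6×1.6471 ≈ 4552 m/s.
Total Δv = 3275 + 4552 = 7827 m/s.

Δv ≈ 7830 m/s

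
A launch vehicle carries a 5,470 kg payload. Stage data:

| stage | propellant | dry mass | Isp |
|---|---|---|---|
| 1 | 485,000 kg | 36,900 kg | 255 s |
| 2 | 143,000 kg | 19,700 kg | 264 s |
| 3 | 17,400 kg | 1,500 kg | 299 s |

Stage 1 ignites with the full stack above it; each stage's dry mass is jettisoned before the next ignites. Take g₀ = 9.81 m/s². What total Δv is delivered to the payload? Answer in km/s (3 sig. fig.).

Δv ≈ 10.3 km/s

Ignition mass of stage 1 = 485,000+36,900 + 143,000+19,700 + 17,400+1,500 + 5,470 = 708,970 kg.
Stage 1: m₀ = 708,970 kg, m_f = 708,970 − 485,000 = 223,970 kg; Δv = 255×9.81×ln(3.165) = 2501.6×1.1523 ≈ 2883 m/s.
Stage 2: m₀ = 187,070 kg, m_f = 187,070 − 143,000 = 44,070 kg; Δv = 264×9.81×ln(4.245) = 2589.8×1.4457 ≈ 3744 m/s.
Stage 3: m₀ = 24,370 kg, m_f = 24,370 − 17,400 = 6,970 kg; Δv = 299×9.81×ln(3.496) = 2933.2×1.2517 ≈ 3672 m/s.
Total Δv = 2883 + 3744 + 3672 = 10299 m/s.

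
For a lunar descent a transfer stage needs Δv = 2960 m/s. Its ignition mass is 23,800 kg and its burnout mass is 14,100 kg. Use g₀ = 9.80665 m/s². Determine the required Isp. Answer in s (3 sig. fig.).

ln(m₀/m_f) = ln(23800/14100) = ln(1.688) = 0.5235.
v_e = Δv / ln(m₀/m_f) = 2960 / 0.5235 = 5654.1 m/s.
Isp = v_e / g₀ = 5654.1 / 9.80665 = 576.6 s.

Isp ≈ 577 s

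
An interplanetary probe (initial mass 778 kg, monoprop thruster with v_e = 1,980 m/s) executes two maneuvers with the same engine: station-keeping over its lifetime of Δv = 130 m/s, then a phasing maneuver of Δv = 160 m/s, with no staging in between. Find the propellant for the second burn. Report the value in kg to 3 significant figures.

After the first burn: m = 778 × exp(−130/1980.0) = 778 × 0.93645 = 728.558 kg.
After the second burn: m = 728.558 × exp(−160/1980.0) = 728.558 × 0.92237 = 672 kg.
Second-burn propellant = 728.558 − 672 = 56.558 kg.

propellant for the second burn ≈ 56.6 kg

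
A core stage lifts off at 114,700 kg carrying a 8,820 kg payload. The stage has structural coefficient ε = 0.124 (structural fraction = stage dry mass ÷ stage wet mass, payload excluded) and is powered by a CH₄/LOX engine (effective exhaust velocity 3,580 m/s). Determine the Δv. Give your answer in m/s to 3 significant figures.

Stage wet mass = m₀ − payload = 114,700 − 8,820 = 105,880 kg.
Stage dry mass = ε × stage wet mass = 0.124 × 105,880 = 13,129.1 kg.
Burnout mass m_f = stage dry + payload = 13,129.1 + 8,820 = 21,949.1 kg.
Rocket equation: Δv = v_e · ln(114,700/21,949.1) = 3580.0 × ln(5.226) = 3580.0 × 1.6536 ≈ 5920 m/s.

Δv ≈ 5920 m/s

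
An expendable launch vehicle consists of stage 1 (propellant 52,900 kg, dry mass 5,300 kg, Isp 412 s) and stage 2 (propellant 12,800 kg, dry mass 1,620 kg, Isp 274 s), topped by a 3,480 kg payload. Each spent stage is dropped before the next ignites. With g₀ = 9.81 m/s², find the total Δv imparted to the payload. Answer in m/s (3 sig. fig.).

Δv ≈ 8180 m/s

Ignition mass of stage 1 = 52,900+5,300 + 12,800+1,620 + 3,480 = 76,100 kg.
Stage 1: m₀ = 76,100 kg, m_f = 76,100 − 52,900 = 23,200 kg; Δv = 412×9.81×ln(3.28) = 4041.7×1.1879 ≈ 4801 m/s.
Stage 2: m₀ = 17,900 kg, m_f = 17,900 − 12,800 = 5,100 kg; Δv = 274×9.81×ln(3.51) = 2687.9×1.2556 ≈ 3375 m/s.
Total Δv = 4801 + 3375 = 8176 m/s.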